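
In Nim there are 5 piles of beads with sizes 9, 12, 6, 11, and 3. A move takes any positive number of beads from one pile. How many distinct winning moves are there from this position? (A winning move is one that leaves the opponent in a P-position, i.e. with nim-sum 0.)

3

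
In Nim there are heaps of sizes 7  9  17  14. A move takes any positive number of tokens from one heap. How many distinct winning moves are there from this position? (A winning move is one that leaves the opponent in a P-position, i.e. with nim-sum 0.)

1

Write each in binary and XOR column by column:
  00111  (7)
  01001  (9)
  10001  (17)
  01110  (14)
  -----
  10001  (17)
The overall nim-sum is X = 17. A heap of size p has a winning move iff p XOR X < p (reduce it to p XOR X).
  7: 7 XOR 17 = 22 ≥ 7 — no move.
  9: 9 XOR 17 = 24 ≥ 9 — no move.
  17: 17 XOR 17 = 0 < 17 — winning move (to 0).
  14: 14 XOR 17 = 31 ≥ 14 — no move.
That gives 1 winning move.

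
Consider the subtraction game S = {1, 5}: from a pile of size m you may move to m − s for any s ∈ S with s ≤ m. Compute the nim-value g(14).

Compute g(0), g(1), … for moves {1, 5}:
g(0) = mex{} = 0
g(1) = mex{0} = 1
g(2) = mex{1} = 0
g(3) = mex{0} = 1
g(4) = mex{1} = 0
g(5) = mex{0} = 1
g(6) = mex{1} = 0
g(7) = mex{0} = 1
g(8) = mex{1} = 0
g(9) = mex{0} = 1
g(10) = mex{1} = 0
g(11) = mex{0} = 1
g(12) = mex{1} = 0
g(13) = mex{0} = 1
g(14) = mex{1} = 0
So g(14) = 0.

0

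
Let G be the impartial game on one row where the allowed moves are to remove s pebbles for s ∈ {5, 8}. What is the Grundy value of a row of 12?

2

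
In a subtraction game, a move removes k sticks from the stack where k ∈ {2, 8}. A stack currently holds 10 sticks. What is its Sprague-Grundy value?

0

Build the Grundy sequence with g(k) = mex{g(k−s) : s ∈ {2, 8}, s ≤ k}:
g(0) = mex{} = 0
g(1) = mex{} = 0
g(2) = mex{0} = 1
g(3) = mex{0} = 1
g(4) = mex{1} = 0
g(5) = mex{1} = 0
g(6) = mex{0} = 1
g(7) = mex{0} = 1
g(8) = mex{0,1} = 2
g(9) = mex{0,1} = 2
g(10) = mex{1,2} = 0
So g(10) = 0.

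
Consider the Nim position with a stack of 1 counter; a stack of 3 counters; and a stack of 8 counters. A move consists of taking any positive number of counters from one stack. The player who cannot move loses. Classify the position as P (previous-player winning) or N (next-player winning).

N-position

Nim-sum: 1 ^ 3 ^ 8 = 10.
The nim-sum is 10 ≠ 0, so this is an N-position: the player to move can win.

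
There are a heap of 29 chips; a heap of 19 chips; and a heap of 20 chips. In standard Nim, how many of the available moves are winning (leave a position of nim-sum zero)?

Nim-sum: 29 ⊕ 19 ⊕ 20 = 26.
The overall nim-sum is X = 26. A heap of size p has a winning move iff p XOR X < p (reduce it to p XOR X).
  29: 29 XOR 26 = 7 < 29 — winning move (to 7).
  19: 19 XOR 26 = 9 < 19 — winning move (to 9).
  20: 20 XOR 26 = 14 < 20 — winning move (to 14).
That gives 3 winning moves.

3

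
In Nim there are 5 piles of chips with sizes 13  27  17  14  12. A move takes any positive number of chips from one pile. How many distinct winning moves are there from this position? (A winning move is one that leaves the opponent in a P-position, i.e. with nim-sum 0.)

3

Compute the nim-sum pairwise:
13 ^ 27 = 22
22 ^ 17 = 7
7 ^ 14 = 9
9 ^ 12 = 5
The overall nim-sum is X = 5. A pile of size p has a winning move iff p XOR X < p (reduce it to p XOR X).
  13: 13 XOR 5 = 8 < 13 — winning move (to 8).
  27: 27 XOR 5 = 30 ≥ 27 — no move.
  17: 17 XOR 5 = 20 ≥ 17 — no move.
  14: 14 XOR 5 = 11 < 14 — winning move (to 11).
  12: 12 XOR 5 = 9 < 12 — winning move (to 9).
That gives 3 winning moves.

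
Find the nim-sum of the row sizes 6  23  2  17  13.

15

In binary:
  00110  (6)
  10111  (23)
  00010  (2)
  10001  (17)
  01101  (13)
  -----
  01111  (15)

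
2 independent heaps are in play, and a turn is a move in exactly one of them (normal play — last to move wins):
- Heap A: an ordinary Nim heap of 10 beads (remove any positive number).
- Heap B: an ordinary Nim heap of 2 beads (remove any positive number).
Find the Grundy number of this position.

8

Heap A is a plain Nim heap of size 10, so its Grundy value is 10.
Heap B is a plain Nim heap of size 2, so its Grundy value is 2.
By the Sprague-Grundy theorem, the Grundy value of a sum of independent games is the XOR of the component values.
Combined value = 10 ⊕ 2 = 8.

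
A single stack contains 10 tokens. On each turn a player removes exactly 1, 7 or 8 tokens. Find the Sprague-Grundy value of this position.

Compute g(0), g(1), … for moves {1, 7, 8}:
k:     0  1  2  3  4  5  6  7  8  9 10
g(k):  0  1  0  1  0  1  0  1  2  3  2
So g(10) = 2.

2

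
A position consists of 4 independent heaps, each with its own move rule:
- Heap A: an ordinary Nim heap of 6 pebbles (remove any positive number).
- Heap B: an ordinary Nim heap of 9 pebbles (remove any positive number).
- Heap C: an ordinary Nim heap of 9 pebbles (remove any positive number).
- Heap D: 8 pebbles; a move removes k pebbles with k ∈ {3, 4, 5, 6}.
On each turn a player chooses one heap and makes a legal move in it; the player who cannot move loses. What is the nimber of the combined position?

Heap A is a plain Nim heap of size 6, so its Grundy value is 6.
Heap B is a plain Nim heap of size 9, so its Grundy value is 9.
Heap C is a plain Nim heap of size 9, so its Grundy value is 9.
Build the Grundy sequence for heap D with g(k) = mex{g(k−s) : s ∈ {3, 4, 5, 6}, s ≤ k}:
g(0) = mex{} = 0
g(1) = mex{} = 0
g(2) = mex{} = 0
g(3) = mex{0} = 1
g(4) = mex{0} = 1
g(5) = mex{0} = 1
g(6) = mex{0,1} = 2
g(7) = mex{0,1} = 2
g(8) = mex{0,1} = 2
So g(8) = 2.
By the Sprague-Grundy theorem, the Grundy value of a sum of independent games is the XOR of the component values.
Combined value = 6 ⊕ 9 ⊕ 9 ⊕ 2 = 4.

4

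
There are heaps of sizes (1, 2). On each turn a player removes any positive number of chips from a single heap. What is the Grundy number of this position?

Nim-sum: 1 ^ 2 = 3.

3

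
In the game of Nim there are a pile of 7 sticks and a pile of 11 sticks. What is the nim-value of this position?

12

Nim-sum: 7 XOR 11 = 12.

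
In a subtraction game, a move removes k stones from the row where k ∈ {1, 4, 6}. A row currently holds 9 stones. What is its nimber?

2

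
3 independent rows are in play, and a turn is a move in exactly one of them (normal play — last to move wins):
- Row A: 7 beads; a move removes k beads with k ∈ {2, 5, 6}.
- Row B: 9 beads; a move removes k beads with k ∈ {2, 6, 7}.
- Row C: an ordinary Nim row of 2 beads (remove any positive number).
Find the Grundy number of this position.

Build the Grundy sequence for row A with g(k) = mex{g(k−s) : s ∈ {2, 5, 6}, s ≤ k}:
g(0) = mex{} = 0
g(1) = mex{} = 0
g(2) = mex{0} = 1
g(3) = mex{0} = 1
g(4) = mex{1} = 0
g(5) = mex{0,1} = 2
g(6) = mex{0} = 1
g(7) = mex{0,1,2} = 3
So g(7) = 3.
Build the Grundy sequence for row B with g(k) = mex{g(k−s) : s ∈ {2, 6, 7}, s ≤ k}:
k:     0  1  2  3  4  5  6  7  8  9
g(k):  0  0  1  1  0  0  1  1  2  0
So g(9) = 0.
Row C is a plain Nim row of size 2, so its Grundy value is 2.
The value of a disjunctive sum is the nim-sum of the parts.
Combined value = 3 XOR 0 XOR 2 = 1.

1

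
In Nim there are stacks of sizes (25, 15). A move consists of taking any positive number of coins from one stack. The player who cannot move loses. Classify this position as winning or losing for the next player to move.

Compute the nim-sum pairwise:
25 ^ 15 = 22
The nim-sum is 22 ≠ 0, so this is an N-position: the player to move can win.

Winning position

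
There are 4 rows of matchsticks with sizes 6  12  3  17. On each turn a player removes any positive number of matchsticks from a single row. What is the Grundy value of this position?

Compute the nim-sum pairwise:
6 ^ 12 = 10
10 ^ 3 = 9
9 ^ 17 = 24

24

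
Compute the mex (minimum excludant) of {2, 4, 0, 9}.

1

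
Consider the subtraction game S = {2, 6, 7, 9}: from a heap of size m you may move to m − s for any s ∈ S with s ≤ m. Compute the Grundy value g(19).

Compute g(0), g(1), … for moves {2, 6, 7, 9}:
k:     0  1  2  3  4  5  6  7  8  9 10 11 12 13 14 15 16 17 18 19
g(k):  0  0  1  1  0  0  1  1  2  2  3  3  2  2  3  0  0  1  1  0
So g(19) = 0.

0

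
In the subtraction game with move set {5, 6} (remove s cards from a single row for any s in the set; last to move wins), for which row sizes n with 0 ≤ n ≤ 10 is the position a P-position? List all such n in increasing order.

0, 1, 2, 3, 4

Build the Grundy sequence with g(k) = mex{g(k−s) : s ∈ {5, 6}, s ≤ k}:
k:     0  1  2  3  4  5  6  7  8  9 10
g(k):  0  0  0  0  0  1  1  1  1  1  2
The P-positions (g = 0) in 0..10 are 0, 1, 2, 3, 4.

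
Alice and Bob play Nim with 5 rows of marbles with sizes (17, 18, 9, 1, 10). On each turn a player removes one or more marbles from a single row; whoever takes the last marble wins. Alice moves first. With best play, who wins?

In binary:
  10001  (17)
  10010  (18)
  01001  (9)
  00001  (1)
  01010  (10)
  -----
  00001  (1)
The nim-sum is 1 ≠ 0, so this is an N-position: the player to move can win; Alice has a winning move.

Alice wins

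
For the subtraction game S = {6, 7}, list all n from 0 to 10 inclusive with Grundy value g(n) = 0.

0, 1, 2, 3, 4, 5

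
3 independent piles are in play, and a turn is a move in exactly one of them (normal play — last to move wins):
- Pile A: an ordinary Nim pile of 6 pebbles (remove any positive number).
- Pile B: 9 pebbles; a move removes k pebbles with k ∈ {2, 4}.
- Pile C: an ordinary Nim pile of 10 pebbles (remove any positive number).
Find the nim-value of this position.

Pile A is a plain Nim pile of size 6, so its Grundy value is 6.
Grundy values for pile B (subtraction set {2, 4}):
g(0) = mex{} = 0
g(1) = mex{} = 0
g(2) = mex{0} = 1
g(3) = mex{0} = 1
g(4) = mex{0,1} = 2
g(5) = mex{0,1} = 2
g(6) = mex{1,2} = 0
g(7) = mex{1,2} = 0
g(8) = mex{0,2} = 1
g(9) = mex{0,2} = 1
So g(9) = 1.
Pile C is a plain Nim pile of size 10, so its Grundy value is 10.
The value of a disjunctive sum is the nim-sum of the parts.
Combined value = 6 XOR 1 XOR 10 = 13.

13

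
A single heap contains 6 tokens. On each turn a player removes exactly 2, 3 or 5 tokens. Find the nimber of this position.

Compute g(0), g(1), … for moves {2, 3, 5}:
g(0) = mex{} = 0
g(1) = mex{} = 0
g(2) = mex{0} = 1
g(3) = mex{0} = 1
g(4) = mex{0,1} = 2
g(5) = mex{0,1} = 2
g(6) = mex{0,1,2} = 3
So g(6) = 3.

3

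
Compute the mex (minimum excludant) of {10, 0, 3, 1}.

The values 0, 1 are all present; 2 is the first non-negative integer missing from the set.

2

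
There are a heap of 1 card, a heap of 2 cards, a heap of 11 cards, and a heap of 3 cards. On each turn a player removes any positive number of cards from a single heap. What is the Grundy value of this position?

11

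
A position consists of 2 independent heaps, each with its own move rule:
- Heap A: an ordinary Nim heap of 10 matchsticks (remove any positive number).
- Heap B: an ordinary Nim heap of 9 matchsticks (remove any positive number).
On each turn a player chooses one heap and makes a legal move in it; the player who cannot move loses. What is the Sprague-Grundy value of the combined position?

Heap A is a plain Nim heap of size 10, so its Grundy value is 10.
Heap B is a plain Nim heap of size 9, so its Grundy value is 9.
The value of a disjunctive sum is the nim-sum of the parts.
Combined value = 10 XOR 9 = 3.

3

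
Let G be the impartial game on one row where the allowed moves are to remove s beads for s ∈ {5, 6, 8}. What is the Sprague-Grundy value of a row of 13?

0

Grundy values for subtraction set {5, 6, 8}:
k:     0  1  2  3  4  5  6  7  8  9 10 11 12 13
g(k):  0  0  0  0  0  1  1  1  1  1  2  2  2  0
So g(13) = 0.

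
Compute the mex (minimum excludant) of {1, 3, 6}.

0

0 is not in the set, so the mex is 0.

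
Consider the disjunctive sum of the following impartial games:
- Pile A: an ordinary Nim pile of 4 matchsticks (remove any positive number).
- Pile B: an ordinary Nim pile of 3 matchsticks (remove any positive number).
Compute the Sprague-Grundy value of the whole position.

Pile A is a plain Nim pile of size 4, so its Grundy value is 4.
Pile B is a plain Nim pile of size 3, so its Grundy value is 3.
By the Sprague-Grundy theorem, the Grundy value of a sum of independent games is the XOR of the component values.
Combined value = 4 XOR 3 = 7.

7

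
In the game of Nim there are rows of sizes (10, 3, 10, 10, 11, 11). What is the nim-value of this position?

9

Compute the nim-sum pairwise:
10 ⊕ 3 = 9
9 ⊕ 10 = 3
3 ⊕ 10 = 9
9 ⊕ 11 = 2
2 ⊕ 11 = 9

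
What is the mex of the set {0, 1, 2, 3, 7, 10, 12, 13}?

4

The values 0, 1, 2, 3 are all present; 4 is the first non-negative integer missing from the set.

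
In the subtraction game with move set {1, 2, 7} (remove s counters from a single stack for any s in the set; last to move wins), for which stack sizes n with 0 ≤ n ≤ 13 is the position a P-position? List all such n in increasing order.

0, 3, 6, 9, 12

Build the Grundy sequence with g(k) = mex{g(k−s) : s ∈ {1, 2, 7}, s ≤ k}:
k:     0  1  2  3  4  5  6  7  8  9 10 11 12 13
g(k):  0  1  2  0  1  2  0  1  2  0  1  2  0  1
The P-positions (g = 0) in 0..13 are 0, 3, 6, 9, 12.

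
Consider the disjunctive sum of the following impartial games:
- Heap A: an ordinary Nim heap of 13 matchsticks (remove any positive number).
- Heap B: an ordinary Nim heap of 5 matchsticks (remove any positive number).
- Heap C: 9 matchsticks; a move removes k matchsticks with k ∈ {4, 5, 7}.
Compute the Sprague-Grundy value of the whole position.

10

Heap A is a plain Nim heap of size 13, so its Grundy value is 13.
Heap B is a plain Nim heap of size 5, so its Grundy value is 5.
Grundy values for heap C (subtraction set {4, 5, 7}):
k:     0  1  2  3  4  5  6  7  8  9
g(k):  0  0  0  0  1  1  1  1  2  2
So g(9) = 2.
By the Sprague-Grundy theorem, the Grundy value of a sum of independent games is the XOR of the component values.
Combined value = 13 XOR 5 XOR 2 = 10.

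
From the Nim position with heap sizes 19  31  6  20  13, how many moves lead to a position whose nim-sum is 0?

3

Compute the nim-sum pairwise:
19 ⊕ 31 = 12
12 ⊕ 6 = 10
10 ⊕ 20 = 30
30 ⊕ 13 = 19
The overall nim-sum is X = 19. A heap of size p has a winning move iff p XOR X < p (reduce it to p XOR X).
  19: 19 XOR 19 = 0 < 19 — winning move (to 0).
  31: 31 XOR 19 = 12 < 31 — winning move (to 12).
  6: 6 XOR 19 = 21 ≥ 6 — no move.
  20: 20 XOR 19 = 7 < 20 — winning move (to 7).
  13: 13 XOR 19 = 30 ≥ 13 — no move.
That gives 3 winning moves.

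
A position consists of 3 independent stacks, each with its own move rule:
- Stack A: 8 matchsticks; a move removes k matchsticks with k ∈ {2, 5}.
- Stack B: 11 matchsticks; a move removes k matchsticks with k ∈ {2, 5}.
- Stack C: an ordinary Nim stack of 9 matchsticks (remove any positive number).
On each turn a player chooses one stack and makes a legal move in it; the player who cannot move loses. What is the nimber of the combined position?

Grundy values for stack A (subtraction set {2, 5}):
k:     0  1  2  3  4  5  6  7  8
g(k):  0  0  1  1  0  2  1  0  0
So g(8) = 0.
Build the Grundy sequence for stack B with g(k) = mex{g(k−s) : s ∈ {2, 5}, s ≤ k}:
g(0) = mex{} = 0
g(1) = mex{} = 0
g(2) = mex{0} = 1
g(3) = mex{0} = 1
g(4) = mex{1} = 0
g(5) = mex{0,1} = 2
g(6) = mex{0} = 1
g(7) = mex{1,2} = 0
g(8) = mex{1} = 0
g(9) = mex{0} = 1
g(10) = mex{0,2} = 1
g(11) = mex{1} = 0
So g(11) = 0.
Stack C is a plain Nim stack of size 9, so its Grundy value is 9.
By the Sprague-Grundy theorem, the Grundy value of a sum of independent games is the XOR of the component values.
Combined value = 0 XOR 0 XOR 9 = 9.

9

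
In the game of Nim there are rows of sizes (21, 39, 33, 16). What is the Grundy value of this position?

3

Nim-sum: 21 ^ 39 ^ 33 ^ 16 = 3.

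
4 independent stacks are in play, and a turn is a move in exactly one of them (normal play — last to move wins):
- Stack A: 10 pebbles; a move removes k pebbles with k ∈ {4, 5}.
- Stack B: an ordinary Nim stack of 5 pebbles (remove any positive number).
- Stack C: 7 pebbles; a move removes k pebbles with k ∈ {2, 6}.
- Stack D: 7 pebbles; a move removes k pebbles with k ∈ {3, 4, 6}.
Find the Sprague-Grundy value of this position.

Grundy values for stack A (subtraction set {4, 5}):
k:     0  1  2  3  4  5  6  7  8  9 10
g(k):  0  0  0  0  1  1  1  1  2  0  0
So g(10) = 0.
Stack B is a plain Nim stack of size 5, so its Grundy value is 5.
Grundy values for stack C (subtraction set {2, 6}):
g(0) = mex{} = 0
g(1) = mex{} = 0
g(2) = mex{0} = 1
g(3) = mex{0} = 1
g(4) = mex{1} = 0
g(5) = mex{1} = 0
g(6) = mex{0} = 1
g(7) = mex{0} = 1
So g(7) = 1.
For stack D, compute g(0), g(1), … with moves {3, 4, 6}:
k:     0  1  2  3  4  5  6  7
g(k):  0  0  0  1  1  1  2  2
So g(7) = 2.
By the Sprague-Grundy theorem, the Grundy value of a sum of independent games is the XOR of the component values.
Combined value = 0 ⊕ 5 ⊕ 1 ⊕ 2 = 6.

6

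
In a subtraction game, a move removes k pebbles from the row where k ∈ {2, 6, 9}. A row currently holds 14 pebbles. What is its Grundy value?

1

Build the Grundy sequence with g(k) = mex{g(k−s) : s ∈ {2, 6, 9}, s ≤ k}:
g(0) = mex{} = 0
g(1) = mex{} = 0
g(2) = mex{0} = 1
g(3) = mex{0} = 1
g(4) = mex{1} = 0
g(5) = mex{1} = 0
g(6) = mex{0} = 1
g(7) = mex{0} = 1
g(8) = mex{1} = 0
g(9) = mex{0,1} = 2
g(10) = mex{0} = 1
g(11) = mex{0,1,2} = 3
g(12) = mex{1} = 0
g(13) = mex{0,1,3} = 2
g(14) = mex{0} = 1
So g(14) = 1.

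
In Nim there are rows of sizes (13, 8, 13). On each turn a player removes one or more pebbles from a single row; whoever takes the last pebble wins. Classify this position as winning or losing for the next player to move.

Winning position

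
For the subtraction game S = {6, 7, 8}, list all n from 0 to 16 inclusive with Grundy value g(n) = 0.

0, 1, 2, 3, 4, 5, 14, 15, 16

Build the Grundy sequence with g(k) = mex{g(k−s) : s ∈ {6, 7, 8}, s ≤ k}:
k:     0  1  2  3  4  5  6  7  8  9 10 11 12 13 14 15 16
g(k):  0  0  0  0  0  0  1  1  1  1  1  1  2  2  0  0  0
The P-positions (g = 0) in 0..16 are 0, 1, 2, 3, 4, 5, 14, 15, 16.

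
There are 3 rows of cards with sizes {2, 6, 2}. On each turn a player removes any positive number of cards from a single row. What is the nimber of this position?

6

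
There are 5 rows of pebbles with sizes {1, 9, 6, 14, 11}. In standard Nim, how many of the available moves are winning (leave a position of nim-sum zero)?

3

Nim-sum: 1 XOR 9 XOR 6 XOR 14 XOR 11 = 11.
The overall nim-sum is X = 11. A row of size p has a winning move iff p XOR X < p (reduce it to p XOR X).
  1: 1 XOR 11 = 10 ≥ 1 — no move.
  9: 9 XOR 11 = 2 < 9 — winning move (to 2).
  6: 6 XOR 11 = 13 ≥ 6 — no move.
  14: 14 XOR 11 = 5 < 14 — winning move (to 5).
  11: 11 XOR 11 = 0 < 11 — winning move (to 0).
That gives 3 winning moves.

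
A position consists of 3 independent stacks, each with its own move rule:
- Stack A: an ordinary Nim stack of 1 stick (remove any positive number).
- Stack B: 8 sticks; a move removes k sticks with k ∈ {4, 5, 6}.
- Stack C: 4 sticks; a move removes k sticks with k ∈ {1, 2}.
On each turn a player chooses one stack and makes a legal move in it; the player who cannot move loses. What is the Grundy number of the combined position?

Stack A is a plain Nim stack of size 1, so its Grundy value is 1.
For stack B, compute g(0), g(1), … with moves {4, 5, 6}:
k:     0  1  2  3  4  5  6  7  8
g(k):  0  0  0  0  1  1  1  1  2
So g(8) = 2.
For stack C, compute g(0), g(1), … with moves {1, 2}:
g(0) = mex{} = 0
g(1) = mex{0} = 1
g(2) = mex{0,1} = 2
g(3) = mex{1,2} = 0
g(4) = mex{0,2} = 1
So g(4) = 1.
By the Sprague-Grundy theorem, the Grundy value of a sum of independent games is the XOR of the component values.
Combined value = 1 ⊕ 2 ⊕ 1 = 2.

2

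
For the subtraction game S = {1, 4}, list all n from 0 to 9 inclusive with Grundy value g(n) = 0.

0, 2, 5, 7

Build the Grundy sequence with g(k) = mex{g(k−s) : s ∈ {1, 4}, s ≤ k}:
g(0) = mex{} = 0
g(1) = mex{0} = 1
g(2) = mex{1} = 0
g(3) = mex{0} = 1
g(4) = mex{0,1} = 2
g(5) = mex{1,2} = 0
g(6) = mex{0} = 1
g(7) = mex{1} = 0
g(8) = mex{0,2} = 1
g(9) = mex{0,1} = 2
The P-positions (g = 0) in 0..9 are 0, 2, 5, 7.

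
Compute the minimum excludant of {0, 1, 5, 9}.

2

The values 0, 1 are all present; 2 is the first non-negative integer missing from the set.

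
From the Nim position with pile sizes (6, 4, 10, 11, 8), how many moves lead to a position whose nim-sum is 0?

3

Bitwise XOR of the heap sizes:
  0110  (6)
  0100  (4)
  1010  (10)
  1011  (11)
  1000  (8)
  ----
  1011  (11)
The overall nim-sum is X = 11. A pile of size p has a winning move iff p XOR X < p (reduce it to p XOR X).
  6: 6 XOR 11 = 13 ≥ 6 — no move.
  4: 4 XOR 11 = 15 ≥ 4 — no move.
  10: 10 XOR 11 = 1 < 10 — winning move (to 1).
  11: 11 XOR 11 = 0 < 11 — winning move (to 0).
  8: 8 XOR 11 = 3 < 8 — winning move (to 3).
That gives 3 winning moves.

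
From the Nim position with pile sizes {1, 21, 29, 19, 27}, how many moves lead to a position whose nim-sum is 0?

5

Nim-sum: 1 ⊕ 21 ⊕ 29 ⊕ 19 ⊕ 27 = 1.
The overall nim-sum is X = 1. A pile of size p has a winning move iff p XOR X < p (reduce it to p XOR X).
  1: 1 XOR 1 = 0 < 1 — winning move (to 0).
  21: 21 XOR 1 = 20 < 21 — winning move (to 20).
  29: 29 XOR 1 = 28 < 29 — winning move (to 28).
  19: 19 XOR 1 = 18 < 19 — winning move (to 18).
  27: 27 XOR 1 = 26 < 27 — winning move (to 26).
That gives 5 winning moves.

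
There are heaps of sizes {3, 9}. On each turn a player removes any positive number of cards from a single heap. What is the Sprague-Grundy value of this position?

10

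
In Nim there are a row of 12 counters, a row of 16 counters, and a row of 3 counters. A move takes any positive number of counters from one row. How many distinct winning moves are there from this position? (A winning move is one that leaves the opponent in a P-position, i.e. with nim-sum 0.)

1

Compute the nim-sum pairwise:
12 ^ 16 = 28
28 ^ 3 = 31
The overall nim-sum is X = 31. A row of size p has a winning move iff p XOR X < p (reduce it to p XOR X).
  12: 12 XOR 31 = 19 ≥ 12 — no move.
  16: 16 XOR 31 = 15 < 16 — winning move (to 15).
  3: 3 XOR 31 = 28 ≥ 3 — no move.
That gives 1 winning move.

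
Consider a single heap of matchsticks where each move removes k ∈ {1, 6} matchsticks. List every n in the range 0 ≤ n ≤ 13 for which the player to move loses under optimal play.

0, 2, 4, 7, 9, 11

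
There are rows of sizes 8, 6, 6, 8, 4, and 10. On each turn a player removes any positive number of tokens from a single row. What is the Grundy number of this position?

14

Nim-sum: 8 XOR 6 XOR 6 XOR 8 XOR 4 XOR 10 = 14.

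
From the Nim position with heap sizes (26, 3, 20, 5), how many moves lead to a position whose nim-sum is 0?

Compute the nim-sum pairwise:
26 XOR 3 = 25
25 XOR 20 = 13
13 XOR 5 = 8
The overall nim-sum is X = 8. A heap of size p has a winning move iff p XOR X < p (reduce it to p XOR X).
  26: 26 XOR 8 = 18 < 26 — winning move (to 18).
  3: 3 XOR 8 = 11 ≥ 3 — no move.
  20: 20 XOR 8 = 28 ≥ 20 — no move.
  5: 5 XOR 8 = 13 ≥ 5 — no move.
That gives 1 winning move.

1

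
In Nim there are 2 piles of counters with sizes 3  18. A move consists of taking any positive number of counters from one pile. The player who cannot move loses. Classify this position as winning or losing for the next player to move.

Winning position

Compute the nim-sum pairwise:
3 XOR 18 = 17
The nim-sum is 17 ≠ 0, so this is an N-position: the player to move can win.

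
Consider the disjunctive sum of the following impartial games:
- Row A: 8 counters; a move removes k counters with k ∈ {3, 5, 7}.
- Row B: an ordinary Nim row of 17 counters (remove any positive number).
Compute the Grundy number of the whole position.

For row A, compute g(0), g(1), … with moves {3, 5, 7}:
g(0) = mex{} = 0
g(1) = mex{} = 0
g(2) = mex{} = 0
g(3) = mex{0} = 1
g(4) = mex{0} = 1
g(5) = mex{0} = 1
g(6) = mex{0,1} = 2
g(7) = mex{0,1} = 2
g(8) = mex{0,1} = 2
So g(8) = 2.
Row B is a plain Nim row of size 17, so its Grundy value is 17.
By the Sprague-Grundy theorem, the Grundy value of a sum of independent games is the XOR of the component values.
Combined value = 2 XOR 17 = 19.

19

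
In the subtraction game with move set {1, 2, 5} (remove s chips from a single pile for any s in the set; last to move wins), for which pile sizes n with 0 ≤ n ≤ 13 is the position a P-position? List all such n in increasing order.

0, 3, 6, 9, 12

Grundy values for subtraction set {1, 2, 5}:
k:     0  1  2  3  4  5  6  7  8  9 10 11 12 13
g(k):  0  1  2  0  1  2  0  1  2  0  1  2  0  1
The P-positions (g = 0) in 0..13 are 0, 3, 6, 9, 12.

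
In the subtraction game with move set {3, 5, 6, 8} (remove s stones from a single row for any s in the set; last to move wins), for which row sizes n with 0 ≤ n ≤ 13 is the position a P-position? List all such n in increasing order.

Build the Grundy sequence with g(k) = mex{g(k−s) : s ∈ {3, 5, 6, 8}, s ≤ k}:
k:     0  1  2  3  4  5  6  7  8  9 10 11 12 13
g(k):  0  0  0  1  1  1  2  2  2  3  3  0  0  0
The P-positions (g = 0) in 0..13 are 0, 1, 2, 11, 12, 13.

0, 1, 2, 11, 12, 13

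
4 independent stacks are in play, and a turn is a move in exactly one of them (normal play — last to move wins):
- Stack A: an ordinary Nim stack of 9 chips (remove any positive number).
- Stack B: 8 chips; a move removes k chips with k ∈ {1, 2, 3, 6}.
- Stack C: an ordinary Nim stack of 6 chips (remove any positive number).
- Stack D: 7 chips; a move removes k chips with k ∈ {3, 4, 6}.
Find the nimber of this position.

Stack A is a plain Nim stack of size 9, so its Grundy value is 9.
For stack B, compute g(0), g(1), … with moves {1, 2, 3, 6}:
k:     0  1  2  3  4  5  6  7  8
g(k):  0  1  2  3  0  1  2  3  0
So g(8) = 0.
Stack C is a plain Nim stack of size 6, so its Grundy value is 6.
Grundy values for stack D (subtraction set {3, 4, 6}):
k:     0  1  2  3  4  5  6  7
g(k):  0  0  0  1  1  1  2  2
So g(7) = 2.
By the Sprague-Grundy theorem, the Grundy value of a sum of independent games is the XOR of the component values.
Combined value = 9 ⊕ 0 ⊕ 6 ⊕ 2 = 13.

13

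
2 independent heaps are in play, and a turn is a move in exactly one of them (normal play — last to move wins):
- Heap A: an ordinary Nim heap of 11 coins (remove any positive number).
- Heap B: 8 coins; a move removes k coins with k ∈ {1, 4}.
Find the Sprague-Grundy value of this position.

10

Heap A is a plain Nim heap of size 11, so its Grundy value is 11.
Build the Grundy sequence for heap B with g(k) = mex{g(k−s) : s ∈ {1, 4}, s ≤ k}:
k:     0  1  2  3  4  5  6  7  8
g(k):  0  1  0  1  2  0  1  0  1
So g(8) = 1.
By the Sprague-Grundy theorem, the Grundy value of a sum of independent games is the XOR of the component values.
Combined value = 11 XOR 1 = 10.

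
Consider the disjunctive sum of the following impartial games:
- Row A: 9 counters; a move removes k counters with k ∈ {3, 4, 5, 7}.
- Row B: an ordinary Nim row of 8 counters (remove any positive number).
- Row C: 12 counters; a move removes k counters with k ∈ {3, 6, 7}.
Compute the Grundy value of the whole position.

11

Grundy values for row A (subtraction set {3, 4, 5, 7}):
g(0) = mex{} = 0
g(1) = mex{} = 0
g(2) = mex{} = 0
g(3) = mex{0} = 1
g(4) = mex{0} = 1
g(5) = mex{0} = 1
g(6) = mex{0,1} = 2
g(7) = mex{0,1} = 2
g(8) = mex{0,1} = 2
g(9) = mex{0,1,2} = 3
So g(9) = 3.
Row B is a plain Nim row of size 8, so its Grundy value is 8.
For row C, compute g(0), g(1), … with moves {3, 6, 7}:
g(0) = mex{} = 0
g(1) = mex{} = 0
g(2) = mex{} = 0
g(3) = mex{0} = 1
g(4) = mex{0} = 1
g(5) = mex{0} = 1
g(6) = mex{0,1} = 2
g(7) = mex{0,1} = 2
g(8) = mex{0,1} = 2
g(9) = mex{0,1,2} = 3
g(10) = mex{1,2} = 0
g(11) = mex{1,2} = 0
g(12) = mex{1,2,3} = 0
So g(12) = 0.
The value of a disjunctive sum is the nim-sum of the parts.
Combined value = 3 ⊕ 8 ⊕ 0 = 11.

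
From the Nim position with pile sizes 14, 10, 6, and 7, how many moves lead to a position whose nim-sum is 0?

Compute the nim-sum pairwise:
14 ^ 10 = 4
4 ^ 6 = 2
2 ^ 7 = 5
The overall nim-sum is X = 5. A pile of size p has a winning move iff p XOR X < p (reduce it to p XOR X).
  14: 14 XOR 5 = 11 < 14 — winning move (to 11).
  10: 10 XOR 5 = 15 ≥ 10 — no move.
  6: 6 XOR 5 = 3 < 6 — winning move (to 3).
  7: 7 XOR 5 = 2 < 7 — winning move (to 2).
That gives 3 winning moves.

3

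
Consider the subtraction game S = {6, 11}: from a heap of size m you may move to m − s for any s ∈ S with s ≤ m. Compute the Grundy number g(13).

2

Grundy values for subtraction set {6, 11}:
g(0) = mex{} = 0
g(1) = mex{} = 0
g(2) = mex{} = 0
g(3) = mex{} = 0
g(4) = mex{} = 0
g(5) = mex{} = 0
g(6) = mex{0} = 1
g(7) = mex{0} = 1
g(8) = mex{0} = 1
g(9) = mex{0} = 1
g(10) = mex{0} = 1
g(11) = mex{0} = 1
g(12) = mex{0,1} = 2
g(13) = mex{0,1} = 2
So g(13) = 2.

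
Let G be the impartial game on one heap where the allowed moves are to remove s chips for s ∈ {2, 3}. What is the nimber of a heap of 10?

0

Grundy values for subtraction set {2, 3}:
k:     0  1  2  3  4  5  6  7  8  9 10
g(k):  0  0  1  1  2  0  0  1  1  2  0
So g(10) = 0.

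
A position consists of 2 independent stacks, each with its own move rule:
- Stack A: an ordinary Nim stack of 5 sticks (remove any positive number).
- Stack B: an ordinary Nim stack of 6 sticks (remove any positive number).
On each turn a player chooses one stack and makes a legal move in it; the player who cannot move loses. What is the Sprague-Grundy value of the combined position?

Stack A is a plain Nim stack of size 5, so its Grundy value is 5.
Stack B is a plain Nim stack of size 6, so its Grundy value is 6.
The value of a disjunctive sum is the nim-sum of the parts.
Combined value = 5 ⊕ 6 = 3.

3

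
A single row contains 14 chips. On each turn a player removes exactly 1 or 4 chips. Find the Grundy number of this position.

2

Grundy values for subtraction set {1, 4}:
g(0) = mex{} = 0
g(1) = mex{0} = 1
g(2) = mex{1} = 0
g(3) = mex{0} = 1
g(4) = mex{0,1} = 2
g(5) = mex{1,2} = 0
g(6) = mex{0} = 1
g(7) = mex{1} = 0
g(8) = mex{0,2} = 1
g(9) = mex{0,1} = 2
g(10) = mex{1,2} = 0
g(11) = mex{0} = 1
g(12) = mex{1} = 0
g(13) = mex{0,2} = 1
g(14) = mex{0,1} = 2
So g(14) = 2.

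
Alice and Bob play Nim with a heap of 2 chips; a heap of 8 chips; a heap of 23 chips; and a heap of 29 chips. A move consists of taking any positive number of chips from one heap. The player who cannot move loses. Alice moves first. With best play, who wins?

Compute the nim-sum pairwise:
2 XOR 8 = 10
10 XOR 23 = 29
29 XOR 29 = 0
The nim-sum is 0, so this is a P-position: the player to move is in a losing position under optimal play; Alice is about to move from it and so loses — Bob wins.

Bob wins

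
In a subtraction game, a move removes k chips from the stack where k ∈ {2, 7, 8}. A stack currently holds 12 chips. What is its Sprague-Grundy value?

Build the Grundy sequence with g(k) = mex{g(k−s) : s ∈ {2, 7, 8}, s ≤ k}:
g(0) = mex{} = 0
g(1) = mex{} = 0
g(2) = mex{0} = 1
g(3) = mex{0} = 1
g(4) = mex{1} = 0
g(5) = mex{1} = 0
g(6) = mex{0} = 1
g(7) = mex{0} = 1
g(8) = mex{0,1} = 2
g(9) = mex{0,1} = 2
g(10) = mex{1,2} = 0
g(11) = mex{0,1,2} = 3
g(12) = mex{0} = 1
So g(12) = 1.

1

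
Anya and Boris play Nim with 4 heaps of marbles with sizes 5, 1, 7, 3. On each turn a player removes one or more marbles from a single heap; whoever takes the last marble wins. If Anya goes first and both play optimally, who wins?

Boris wins

Nim-sum: 5 ⊕ 1 ⊕ 7 ⊕ 3 = 0.
The nim-sum is 0, so this is a P-position: the player to move is in a losing position under optimal play; Anya is about to move from it and so loses — Boris wins.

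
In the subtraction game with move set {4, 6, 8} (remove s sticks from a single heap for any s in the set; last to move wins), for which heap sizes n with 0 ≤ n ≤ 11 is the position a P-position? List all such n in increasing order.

0, 1, 2, 3

Grundy values for subtraction set {4, 6, 8}:
g(0) = mex{} = 0
g(1) = mex{} = 0
g(2) = mex{} = 0
g(3) = mex{} = 0
g(4) = mex{0} = 1
g(5) = mex{0} = 1
g(6) = mex{0} = 1
g(7) = mex{0} = 1
g(8) = mex{0,1} = 2
g(9) = mex{0,1} = 2
g(10) = mex{0,1} = 2
g(11) = mex{0,1} = 2
The P-positions (g = 0) in 0..11 are 0, 1, 2, 3.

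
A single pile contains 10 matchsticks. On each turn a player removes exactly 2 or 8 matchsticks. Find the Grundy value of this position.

0

Build the Grundy sequence with g(k) = mex{g(k−s) : s ∈ {2, 8}, s ≤ k}:
g(0) = mex{} = 0
g(1) = mex{} = 0
g(2) = mex{0} = 1
g(3) = mex{0} = 1
g(4) = mex{1} = 0
g(5) = mex{1} = 0
g(6) = mex{0} = 1
g(7) = mex{0} = 1
g(8) = mex{0,1} = 2
g(9) = mex{0,1} = 2
g(10) = mex{1,2} = 0
So g(10) = 0.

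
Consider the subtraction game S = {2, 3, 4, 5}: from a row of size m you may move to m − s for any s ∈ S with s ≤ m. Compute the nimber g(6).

Grundy values for subtraction set {2, 3, 4, 5}:
g(0) = mex{} = 0
g(1) = mex{} = 0
g(2) = mex{0} = 1
g(3) = mex{0} = 1
g(4) = mex{0,1} = 2
g(5) = mex{0,1} = 2
g(6) = mex{0,1,2} = 3
So g(6) = 3.

3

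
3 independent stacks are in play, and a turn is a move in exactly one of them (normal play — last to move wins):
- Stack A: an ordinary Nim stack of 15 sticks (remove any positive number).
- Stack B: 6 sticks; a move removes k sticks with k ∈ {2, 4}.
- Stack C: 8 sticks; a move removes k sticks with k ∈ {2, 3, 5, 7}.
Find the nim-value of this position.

11

Stack A is a plain Nim stack of size 15, so its Grundy value is 15.
For stack B, compute g(0), g(1), … with moves {2, 4}:
g(0) = mex{} = 0
g(1) = mex{} = 0
g(2) = mex{0} = 1
g(3) = mex{0} = 1
g(4) = mex{0,1} = 2
g(5) = mex{0,1} = 2
g(6) = mex{1,2} = 0
So g(6) = 0.
For stack C, compute g(0), g(1), … with moves {2, 3, 5, 7}:
k:     0  1  2  3  4  5  6  7  8
g(k):  0  0  1  1  2  2  3  3  4
So g(8) = 4.
By the Sprague-Grundy theorem, the Grundy value of a sum of independent games is the XOR of the component values.
Combined value = 15 XOR 0 XOR 4 = 11.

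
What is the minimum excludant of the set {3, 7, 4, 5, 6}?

0 is not in the set, so the mex is 0.

0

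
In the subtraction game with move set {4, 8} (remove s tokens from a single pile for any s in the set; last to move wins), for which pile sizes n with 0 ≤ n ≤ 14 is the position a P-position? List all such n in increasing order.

0, 1, 2, 3, 12, 13, 14

Build the Grundy sequence with g(k) = mex{g(k−s) : s ∈ {4, 8}, s ≤ k}:
k:     0  1  2  3  4  5  6  7  8  9 10 11 12 13 14
g(k):  0  0  0  0  1  1  1  1  2  2  2  2  0  0  0
The P-positions (g = 0) in 0..14 are 0, 1, 2, 3, 12, 13, 14.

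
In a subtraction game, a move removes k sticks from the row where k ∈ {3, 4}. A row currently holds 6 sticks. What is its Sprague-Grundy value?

2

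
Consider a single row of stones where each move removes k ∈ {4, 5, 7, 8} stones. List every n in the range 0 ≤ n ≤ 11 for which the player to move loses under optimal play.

Compute g(0), g(1), … for moves {4, 5, 7, 8}:
g(0) = mex{} = 0
g(1) = mex{} = 0
g(2) = mex{} = 0
g(3) = mex{} = 0
g(4) = mex{0} = 1
g(5) = mex{0} = 1
g(6) = mex{0} = 1
g(7) = mex{0} = 1
g(8) = mex{0,1} = 2
g(9) = mex{0,1} = 2
g(10) = mex{0,1} = 2
g(11) = mex{0,1} = 2
The P-positions (g = 0) in 0..11 are 0, 1, 2, 3.

0, 1, 2, 3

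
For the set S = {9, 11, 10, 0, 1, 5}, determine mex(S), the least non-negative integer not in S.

The values 0, 1 are all present; 2 is the first non-negative integer missing from the set.

2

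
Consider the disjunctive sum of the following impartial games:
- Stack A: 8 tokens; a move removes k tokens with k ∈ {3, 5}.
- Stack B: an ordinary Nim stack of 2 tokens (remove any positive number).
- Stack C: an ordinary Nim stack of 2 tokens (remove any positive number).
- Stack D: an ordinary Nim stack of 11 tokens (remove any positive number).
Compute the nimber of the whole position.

11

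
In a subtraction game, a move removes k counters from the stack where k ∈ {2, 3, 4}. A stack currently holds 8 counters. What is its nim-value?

Build the Grundy sequence with g(k) = mex{g(k−s) : s ∈ {2, 3, 4}, s ≤ k}:
k:     0  1  2  3  4  5  6  7  8
g(k):  0  0  1  1  2  2  0  0  1
So g(8) = 1.

1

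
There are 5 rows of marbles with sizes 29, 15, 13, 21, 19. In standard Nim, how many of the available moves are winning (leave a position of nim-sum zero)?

Compute the nim-sum pairwise:
29 XOR 15 = 18
18 XOR 13 = 31
31 XOR 21 = 10
10 XOR 19 = 25
The overall nim-sum is X = 25. A row of size p has a winning move iff p XOR X < p (reduce it to p XOR X).
  29: 29 XOR 25 = 4 < 29 — winning move (to 4).
  15: 15 XOR 25 = 22 ≥ 15 — no move.
  13: 13 XOR 25 = 20 ≥ 13 — no move.
  21: 21 XOR 25 = 12 < 21 — winning move (to 12).
  19: 19 XOR 25 = 10 < 19 — winning move (to 10).
That gives 3 winning moves.

3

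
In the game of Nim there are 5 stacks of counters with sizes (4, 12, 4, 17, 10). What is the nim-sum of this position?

23

Compute the nim-sum pairwise:
4 ⊕ 12 = 8
8 ⊕ 4 = 12
12 ⊕ 17 = 29
29 ⊕ 10 = 23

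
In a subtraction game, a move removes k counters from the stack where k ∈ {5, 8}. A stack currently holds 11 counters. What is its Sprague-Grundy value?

Grundy values for subtraction set {5, 8}:
k:     0  1  2  3  4  5  6  7  8  9 10 11
g(k):  0  0  0  0  0  1  1  1  1  1  2  2
So g(11) = 2.

2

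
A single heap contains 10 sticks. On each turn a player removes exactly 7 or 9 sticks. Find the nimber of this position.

Compute g(0), g(1), … for moves {7, 9}:
k:     0  1  2  3  4  5  6  7  8  9 10
g(k):  0  0  0  0  0  0  0  1  1  1  1
So g(10) = 1.

1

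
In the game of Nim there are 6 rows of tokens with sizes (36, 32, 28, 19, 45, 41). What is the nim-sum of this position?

Compute the nim-sum pairwise:
36 XOR 32 = 4
4 XOR 28 = 24
24 XOR 19 = 11
11 XOR 45 = 38
38 XOR 41 = 15

15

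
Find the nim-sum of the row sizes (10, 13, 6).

1

Nim-sum: 10 ^ 13 ^ 6 = 1.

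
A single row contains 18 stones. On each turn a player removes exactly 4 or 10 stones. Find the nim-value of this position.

Grundy values for subtraction set {4, 10}:
k:     0  1  2  3  4  5  6  7  8  9 10 11 12 13 14 15 16 17 18
g(k):  0  0  0  0  1  1  1  1  0  0  2  2  1  1  0  0  0  0  1
So g(18) = 1.

1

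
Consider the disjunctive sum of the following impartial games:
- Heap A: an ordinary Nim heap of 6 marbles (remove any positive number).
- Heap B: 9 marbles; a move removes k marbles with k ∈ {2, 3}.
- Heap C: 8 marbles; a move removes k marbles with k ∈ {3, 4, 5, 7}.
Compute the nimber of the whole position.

6

Heap A is a plain Nim heap of size 6, so its Grundy value is 6.
Build the Grundy sequence for heap B with g(k) = mex{g(k−s) : s ∈ {2, 3}, s ≤ k}:
k:     0  1  2  3  4  5  6  7  8  9
g(k):  0  0  1  1  2  0  0  1  1  2
So g(9) = 2.
Grundy values for heap C (subtraction set {3, 4, 5, 7}):
k:     0  1  2  3  4  5  6  7  8
g(k):  0  0  0  1  1  1  2  2  2
So g(8) = 2.
The value of a disjunctive sum is the nim-sum of the parts.
Combined value = 6 ⊕ 2 ⊕ 2 = 6.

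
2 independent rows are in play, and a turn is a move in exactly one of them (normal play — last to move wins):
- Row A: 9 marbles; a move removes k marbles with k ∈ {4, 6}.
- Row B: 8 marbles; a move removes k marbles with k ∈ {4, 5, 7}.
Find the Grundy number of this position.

0

Grundy values for row A (subtraction set {4, 6}):
k:     0  1  2  3  4  5  6  7  8  9
g(k):  0  0  0  0  1  1  1  1  2  2
So g(9) = 2.
For row B, compute g(0), g(1), … with moves {4, 5, 7}:
k:     0  1  2  3  4  5  6  7  8
g(k):  0  0  0  0  1  1  1  1  2
So g(8) = 2.
The value of a disjunctive sum is the nim-sum of the parts.
Combined value = 2 ⊕ 2 = 0.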